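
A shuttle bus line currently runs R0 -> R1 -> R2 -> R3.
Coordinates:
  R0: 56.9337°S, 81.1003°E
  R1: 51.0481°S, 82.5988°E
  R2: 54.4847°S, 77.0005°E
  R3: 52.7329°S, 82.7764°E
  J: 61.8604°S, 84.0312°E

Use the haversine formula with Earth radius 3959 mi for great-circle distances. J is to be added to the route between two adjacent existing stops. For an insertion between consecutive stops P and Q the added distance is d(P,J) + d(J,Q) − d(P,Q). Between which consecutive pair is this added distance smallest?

Added distance for inserting J between each consecutive pair:
R0–R1: 693.5 mi
R1–R2: 985.5 mi
R2–R3: 936.2 mi
Smallest added distance is 693.5 mi, inserting between R0 and R1.

between R0 and R1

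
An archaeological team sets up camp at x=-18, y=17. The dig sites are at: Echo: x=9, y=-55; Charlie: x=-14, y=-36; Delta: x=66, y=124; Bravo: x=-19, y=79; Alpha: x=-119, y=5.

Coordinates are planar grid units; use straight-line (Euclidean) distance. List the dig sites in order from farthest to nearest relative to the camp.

Delta, Alpha, Echo, Bravo, Charlie

Computing each straight-line distance from x=-18, y=17:
Delta x=66, y=124: 136.0
Alpha x=-119, y=5: 101.7
Echo x=9, y=-55: 76.9
Bravo x=-19, y=79: 62.0
Charlie x=-14, y=-36: 53.2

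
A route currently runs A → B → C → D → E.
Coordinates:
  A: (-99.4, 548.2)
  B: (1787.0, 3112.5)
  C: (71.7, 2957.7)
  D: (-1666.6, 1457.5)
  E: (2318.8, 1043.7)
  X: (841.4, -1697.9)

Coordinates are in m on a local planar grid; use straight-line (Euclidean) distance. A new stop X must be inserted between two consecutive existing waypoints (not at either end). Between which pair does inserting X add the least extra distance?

between D and E

Added distance for inserting X between each consecutive pair:
A–B: 4154.2 m
B–C: 7899.0 m
C–D: 6453.4 m
D–E: 3138.2 m
Smallest added distance is 3138.2 m, inserting between D and E.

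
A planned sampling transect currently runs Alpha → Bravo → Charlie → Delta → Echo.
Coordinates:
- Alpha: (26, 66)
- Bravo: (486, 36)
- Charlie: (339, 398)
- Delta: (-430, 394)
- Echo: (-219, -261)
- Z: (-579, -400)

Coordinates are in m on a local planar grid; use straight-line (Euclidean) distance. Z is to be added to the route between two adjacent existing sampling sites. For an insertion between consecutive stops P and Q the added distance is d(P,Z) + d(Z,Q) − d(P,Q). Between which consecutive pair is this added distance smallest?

between Delta and Echo

Added distance for inserting Z between each consecutive pair:
Alpha–Bravo: 1453.5 m
Bravo–Charlie: 1976.4 m
Charlie–Delta: 1255.2 m
Delta–Echo: 505.6 m
Smallest added distance is 505.6 m, inserting between Delta and Echo.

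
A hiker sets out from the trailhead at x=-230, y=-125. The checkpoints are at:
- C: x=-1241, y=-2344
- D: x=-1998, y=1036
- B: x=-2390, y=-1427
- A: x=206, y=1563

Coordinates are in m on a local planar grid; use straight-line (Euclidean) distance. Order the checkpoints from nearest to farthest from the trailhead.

A, D, C, B

Distances from the trailhead:
A x=206, y=1563: 1743.4 m
D x=-1998, y=1036: 2115.1 m
C x=-1241, y=-2344: 2438.5 m
B x=-2390, y=-1427: 2522.1 m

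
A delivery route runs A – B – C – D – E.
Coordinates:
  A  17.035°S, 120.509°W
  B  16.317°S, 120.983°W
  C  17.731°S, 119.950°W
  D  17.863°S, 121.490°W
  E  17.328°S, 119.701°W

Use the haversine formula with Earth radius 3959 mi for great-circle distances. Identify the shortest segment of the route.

Leg distances:
A→B: 58.7 mi
B→C: 119.2 mi
C→D: 101.7 mi
D→E: 123.5 mi
The shortest leg is A–B at 58.7 mi.

A–B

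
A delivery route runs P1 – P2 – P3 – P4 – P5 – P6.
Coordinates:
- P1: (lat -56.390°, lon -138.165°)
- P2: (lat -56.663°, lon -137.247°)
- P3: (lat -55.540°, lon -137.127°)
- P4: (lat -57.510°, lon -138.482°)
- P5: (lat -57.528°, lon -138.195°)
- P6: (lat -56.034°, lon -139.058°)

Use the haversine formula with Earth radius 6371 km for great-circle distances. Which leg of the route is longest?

Leg distances:
P1→P2: 64.0 km
P2→P3: 125.1 km
P3→P4: 234.3 km
P4→P5: 17.3 km
P5→P6: 174.2 km
The longest leg is P3–P4 at 234.3 km.

P3–P4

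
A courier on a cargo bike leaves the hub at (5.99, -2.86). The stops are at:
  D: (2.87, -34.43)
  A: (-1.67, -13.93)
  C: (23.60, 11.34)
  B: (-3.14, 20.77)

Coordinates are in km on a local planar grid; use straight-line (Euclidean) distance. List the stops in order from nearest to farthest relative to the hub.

Distance from the hub at (5.99, -2.86) to each:
A (-1.67, -13.93): 13.5 km
C (23.60, 11.34): 22.6 km
B (-3.14, 20.77): 25.3 km
D (2.87, -34.43): 31.7 km

A, C, B, D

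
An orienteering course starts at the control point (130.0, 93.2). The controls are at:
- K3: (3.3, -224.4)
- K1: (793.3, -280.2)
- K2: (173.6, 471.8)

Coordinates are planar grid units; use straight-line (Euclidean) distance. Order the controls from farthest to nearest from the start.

K1, K2, K3

Distance from the start at (130.0, 93.2) to each:
K1 (793.3, -280.2): 761.2
K2 (173.6, 471.8): 381.1
K3 (3.3, -224.4): 341.9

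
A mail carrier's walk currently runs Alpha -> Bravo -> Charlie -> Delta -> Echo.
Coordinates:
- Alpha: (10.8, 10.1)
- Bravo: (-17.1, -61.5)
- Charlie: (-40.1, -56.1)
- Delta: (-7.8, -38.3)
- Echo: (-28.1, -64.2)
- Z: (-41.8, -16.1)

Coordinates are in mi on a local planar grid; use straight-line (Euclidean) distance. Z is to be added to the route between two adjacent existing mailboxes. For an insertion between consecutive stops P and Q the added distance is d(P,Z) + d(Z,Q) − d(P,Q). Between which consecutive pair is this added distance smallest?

between Alpha and Bravo

Added distance for inserting Z between each consecutive pair:
Alpha–Bravo: 33.6 mi
Bravo–Charlie: 68.1 mi
Charlie–Delta: 43.8 mi
Delta–Echo: 57.7 mi
Smallest added distance is 33.6 mi, inserting between Alpha and Bravo.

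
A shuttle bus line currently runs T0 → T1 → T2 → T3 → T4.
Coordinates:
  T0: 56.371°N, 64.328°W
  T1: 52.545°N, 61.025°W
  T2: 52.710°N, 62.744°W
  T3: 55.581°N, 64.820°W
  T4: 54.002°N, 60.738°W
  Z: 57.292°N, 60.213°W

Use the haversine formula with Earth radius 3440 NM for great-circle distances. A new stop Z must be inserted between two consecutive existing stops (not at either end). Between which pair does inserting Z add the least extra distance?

Added distance for inserting Z between each consecutive pair:
T0–T1: 175.4 NM
T1–T2: 511.5 NM
T2–T3: 285.5 NM
T3–T4: 212.4 NM
Smallest added distance is 175.4 NM, inserting between T0 and T1.

between T0 and T1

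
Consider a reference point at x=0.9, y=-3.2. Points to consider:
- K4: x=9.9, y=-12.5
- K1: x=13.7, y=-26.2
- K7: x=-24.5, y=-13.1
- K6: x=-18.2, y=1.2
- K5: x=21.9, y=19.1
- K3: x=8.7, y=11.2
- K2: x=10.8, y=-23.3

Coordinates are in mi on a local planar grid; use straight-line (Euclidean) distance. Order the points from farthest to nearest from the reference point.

Distance from the reference point at x=0.9, y=-3.2 to each:
K5 x=21.9, y=19.1: 30.6 mi
K7 x=-24.5, y=-13.1: 27.3 mi
K1 x=13.7, y=-26.2: 26.3 mi
K2 x=10.8, y=-23.3: 22.4 mi
K6 x=-18.2, y=1.2: 19.6 mi
K3 x=8.7, y=11.2: 16.4 mi
K4 x=9.9, y=-12.5: 12.9 mi

K5, K7, K1, K2, K6, K3, K4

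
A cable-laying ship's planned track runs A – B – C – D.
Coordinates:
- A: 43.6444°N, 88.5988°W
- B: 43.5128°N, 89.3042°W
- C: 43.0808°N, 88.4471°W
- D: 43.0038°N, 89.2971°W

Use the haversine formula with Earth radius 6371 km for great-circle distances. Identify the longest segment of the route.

B–C

Leg distances:
A→B: 58.7 km
B→C: 84.4 km
C→D: 69.6 km
The longest leg is B–C at 84.4 km.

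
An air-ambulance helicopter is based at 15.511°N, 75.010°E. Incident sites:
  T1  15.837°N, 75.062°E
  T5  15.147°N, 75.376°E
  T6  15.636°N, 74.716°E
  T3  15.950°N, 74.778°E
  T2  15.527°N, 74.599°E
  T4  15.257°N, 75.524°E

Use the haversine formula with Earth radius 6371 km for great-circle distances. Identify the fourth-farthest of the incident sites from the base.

Distances from the base (15.511°N, 75.010°E):
T4: 61.9 km
T5: 56.4 km
T3: 54.8 km
T2: 44.1 km
T1: 36.7 km
T6: 34.4 km
The fourth-farthest is T2 at 44.1 km.

T2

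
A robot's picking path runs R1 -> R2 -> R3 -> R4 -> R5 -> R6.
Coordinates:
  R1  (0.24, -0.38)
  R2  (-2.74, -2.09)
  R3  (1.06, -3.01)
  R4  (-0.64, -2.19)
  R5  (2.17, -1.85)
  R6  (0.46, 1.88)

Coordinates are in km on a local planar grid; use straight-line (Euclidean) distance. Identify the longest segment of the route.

Leg distances:
R1→R2: 3.4 km
R2→R3: 3.9 km
R3→R4: 1.9 km
R4→R5: 2.8 km
R5→R6: 4.1 km
The longest leg is R5–R6 at 4.1 km.

R5–R6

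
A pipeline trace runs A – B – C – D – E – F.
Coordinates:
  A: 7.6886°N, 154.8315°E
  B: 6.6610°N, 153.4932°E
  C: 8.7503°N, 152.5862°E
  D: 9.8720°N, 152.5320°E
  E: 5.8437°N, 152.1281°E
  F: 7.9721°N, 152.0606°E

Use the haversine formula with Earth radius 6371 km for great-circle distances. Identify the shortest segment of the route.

C–D

Leg distances:
A→B: 186.7 km
B→C: 252.9 km
C→D: 124.9 km
D→E: 450.1 km
E→F: 236.8 km
The shortest leg is C–D at 124.9 km.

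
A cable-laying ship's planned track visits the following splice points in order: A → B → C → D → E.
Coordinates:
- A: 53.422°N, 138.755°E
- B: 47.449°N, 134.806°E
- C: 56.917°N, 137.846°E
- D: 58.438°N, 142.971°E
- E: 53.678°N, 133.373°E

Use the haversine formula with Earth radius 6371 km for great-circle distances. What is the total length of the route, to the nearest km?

Leg distances:
A→B: 720.4 km  (cumulative 720.4 km)
B→C: 1072.7 km  (cumulative 1793.1 km)
C→D: 348.4 km  (cumulative 2141.5 km)
D→E: 795.7 km  (cumulative 2937.2 km)
Total route length ≈ 2937 km.

2937 km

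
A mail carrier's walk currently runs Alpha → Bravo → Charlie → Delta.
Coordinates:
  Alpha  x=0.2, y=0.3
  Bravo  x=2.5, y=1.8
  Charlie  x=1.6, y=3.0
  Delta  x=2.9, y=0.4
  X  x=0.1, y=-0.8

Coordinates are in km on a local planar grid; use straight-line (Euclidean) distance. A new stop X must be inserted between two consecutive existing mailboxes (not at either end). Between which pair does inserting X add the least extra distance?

Added distance for inserting X between each consecutive pair:
Alpha–Bravo: 1.9 km
Bravo–Charlie: 6.1 km
Charlie–Delta: 4.2 km
Smallest added distance is 1.9 km, inserting between Alpha and Bravo.

between Alpha and Bravo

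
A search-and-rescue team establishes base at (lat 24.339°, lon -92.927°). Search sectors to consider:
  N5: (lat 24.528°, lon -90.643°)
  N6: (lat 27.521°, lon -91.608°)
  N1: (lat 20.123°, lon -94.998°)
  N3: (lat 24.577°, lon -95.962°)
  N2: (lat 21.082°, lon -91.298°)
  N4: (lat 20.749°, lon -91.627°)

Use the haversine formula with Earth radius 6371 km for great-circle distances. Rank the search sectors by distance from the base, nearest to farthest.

N5, N3, N6, N2, N4, N1

Distance from the base at (lat 24.339°, lon -92.927°) to each:
N5 (lat 24.528°, lon -90.643°): 232.2 km
N3 (lat 24.577°, lon -95.962°): 308.3 km
N6 (lat 27.521°, lon -91.608°): 377.6 km
N2 (lat 21.082°, lon -91.298°): 398.8 km
N4 (lat 20.749°, lon -91.627°): 420.9 km
N1 (lat 20.123°, lon -94.998°): 515.0 km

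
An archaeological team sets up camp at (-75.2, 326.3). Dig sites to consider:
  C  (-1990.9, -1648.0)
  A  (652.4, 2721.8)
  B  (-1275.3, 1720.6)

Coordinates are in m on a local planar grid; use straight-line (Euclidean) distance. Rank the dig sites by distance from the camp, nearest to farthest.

B, A, C

Computing each straight-line distance from (-75.2, 326.3):
B (-1275.3, 1720.6): 1839.7 m
A (652.4, 2721.8): 2503.6 m
C (-1990.9, -1648.0): 2751.0 m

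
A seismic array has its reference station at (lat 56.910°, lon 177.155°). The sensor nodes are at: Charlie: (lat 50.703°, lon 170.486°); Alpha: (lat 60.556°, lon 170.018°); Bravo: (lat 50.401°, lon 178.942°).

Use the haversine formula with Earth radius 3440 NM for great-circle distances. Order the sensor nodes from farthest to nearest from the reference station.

Computing each great-circle distance from (lat 56.910°, lon 177.155°):
Charlie (lat 50.703°, lon 170.486°): 440.9 NM
Bravo (lat 50.401°, lon 178.942°): 395.9 NM
Alpha (lat 60.556°, lon 170.018°): 311.7 NM

Charlie, Bravo, Alpha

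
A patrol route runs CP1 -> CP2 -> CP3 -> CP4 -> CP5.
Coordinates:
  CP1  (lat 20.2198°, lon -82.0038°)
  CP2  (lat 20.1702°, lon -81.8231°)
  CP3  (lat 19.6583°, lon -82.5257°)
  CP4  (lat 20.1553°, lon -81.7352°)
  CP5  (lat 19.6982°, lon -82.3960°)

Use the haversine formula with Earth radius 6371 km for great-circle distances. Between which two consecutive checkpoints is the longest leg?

CP3–CP4

Leg distances:
CP1→CP2: 19.6 km
CP2→CP3: 92.9 km
CP3→CP4: 99.4 km
CP4→CP5: 85.8 km
The longest leg is CP3–CP4 at 99.4 km.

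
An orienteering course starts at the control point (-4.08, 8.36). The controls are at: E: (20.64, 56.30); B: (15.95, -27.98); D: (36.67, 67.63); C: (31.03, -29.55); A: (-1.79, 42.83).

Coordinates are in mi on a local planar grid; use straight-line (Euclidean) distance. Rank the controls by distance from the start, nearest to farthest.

Computing each straight-line distance from (-4.08, 8.36):
A (-1.79, 42.83): 34.5 mi
B (15.95, -27.98): 41.5 mi
C (31.03, -29.55): 51.7 mi
E (20.64, 56.30): 53.9 mi
D (36.67, 67.63): 71.9 mi

A, B, C, E, D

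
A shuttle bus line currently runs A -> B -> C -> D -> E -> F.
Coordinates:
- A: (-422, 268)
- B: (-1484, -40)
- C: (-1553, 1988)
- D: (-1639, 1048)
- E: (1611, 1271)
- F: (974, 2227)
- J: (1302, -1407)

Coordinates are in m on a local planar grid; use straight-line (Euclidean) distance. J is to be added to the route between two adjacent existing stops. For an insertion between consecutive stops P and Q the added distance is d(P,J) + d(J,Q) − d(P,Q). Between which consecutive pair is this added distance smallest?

between D and E

Added distance for inserting J between each consecutive pair:
A–B: 4401.2 m
B–C: 5510.0 m
C–D: 7322.9 m
D–E: 3269.1 m
E–F: 5195.8 m
Smallest added distance is 3269.1 m, inserting between D and E.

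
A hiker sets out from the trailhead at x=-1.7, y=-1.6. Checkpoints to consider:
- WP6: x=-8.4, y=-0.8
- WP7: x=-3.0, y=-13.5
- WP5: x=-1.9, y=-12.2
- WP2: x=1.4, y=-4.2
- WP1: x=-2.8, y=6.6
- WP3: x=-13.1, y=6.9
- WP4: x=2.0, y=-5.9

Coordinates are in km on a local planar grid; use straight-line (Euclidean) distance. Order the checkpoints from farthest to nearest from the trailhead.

WP3, WP7, WP5, WP1, WP6, WP4, WP2

Computing each straight-line distance from x=-1.7, y=-1.6:
WP3 x=-13.1, y=6.9: 14.2 km
WP7 x=-3.0, y=-13.5: 12.0 km
WP5 x=-1.9, y=-12.2: 10.6 km
WP1 x=-2.8, y=6.6: 8.3 km
WP6 x=-8.4, y=-0.8: 6.7 km
WP4 x=2.0, y=-5.9: 5.7 km
WP2 x=1.4, y=-4.2: 4.0 km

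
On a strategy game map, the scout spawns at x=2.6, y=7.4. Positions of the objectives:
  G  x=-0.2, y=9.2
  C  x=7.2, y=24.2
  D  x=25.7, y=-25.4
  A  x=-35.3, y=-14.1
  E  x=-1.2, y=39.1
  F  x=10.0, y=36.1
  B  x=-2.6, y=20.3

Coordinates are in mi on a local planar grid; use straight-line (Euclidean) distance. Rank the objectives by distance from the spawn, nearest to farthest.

Distances from the spawn:
G x=-0.2, y=9.2: 3.3 mi
B x=-2.6, y=20.3: 13.9 mi
C x=7.2, y=24.2: 17.4 mi
F x=10.0, y=36.1: 29.6 mi
E x=-1.2, y=39.1: 31.9 mi
D x=25.7, y=-25.4: 40.1 mi
A x=-35.3, y=-14.1: 43.6 mi

G, B, C, F, E, D, A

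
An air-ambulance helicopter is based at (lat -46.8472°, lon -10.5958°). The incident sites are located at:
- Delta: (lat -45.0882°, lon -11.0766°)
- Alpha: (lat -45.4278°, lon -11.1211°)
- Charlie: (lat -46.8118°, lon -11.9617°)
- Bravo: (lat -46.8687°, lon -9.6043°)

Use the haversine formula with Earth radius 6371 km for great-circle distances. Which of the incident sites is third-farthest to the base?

Charlie

Distances from the base ((lat -46.8472°, lon -10.5958°)):
Delta: 199.1 km
Alpha: 162.9 km
Charlie: 104.0 km
Bravo: 75.4 km
The third-farthest is Charlie at 104.0 km.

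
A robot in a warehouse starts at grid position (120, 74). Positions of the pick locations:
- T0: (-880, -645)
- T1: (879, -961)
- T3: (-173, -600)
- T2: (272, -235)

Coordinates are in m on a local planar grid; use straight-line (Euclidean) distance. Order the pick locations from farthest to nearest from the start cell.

Computing each straight-line distance from (120, 74):
T1 (879, -961): 1283.5 m
T0 (-880, -645): 1231.6 m
T3 (-173, -600): 734.9 m
T2 (272, -235): 344.4 m

T1, T0, T3, T2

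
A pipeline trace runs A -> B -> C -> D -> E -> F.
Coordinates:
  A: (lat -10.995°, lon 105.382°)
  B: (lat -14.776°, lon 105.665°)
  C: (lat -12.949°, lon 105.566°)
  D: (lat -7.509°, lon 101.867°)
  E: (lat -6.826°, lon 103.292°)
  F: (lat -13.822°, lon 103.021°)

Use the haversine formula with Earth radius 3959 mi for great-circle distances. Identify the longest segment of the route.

E–F

Leg distances:
A→B: 262.0 mi
B→C: 126.4 mi
C→D: 452.2 mi
D→E: 108.5 mi
E→F: 483.8 mi
The longest leg is E–F at 483.8 mi.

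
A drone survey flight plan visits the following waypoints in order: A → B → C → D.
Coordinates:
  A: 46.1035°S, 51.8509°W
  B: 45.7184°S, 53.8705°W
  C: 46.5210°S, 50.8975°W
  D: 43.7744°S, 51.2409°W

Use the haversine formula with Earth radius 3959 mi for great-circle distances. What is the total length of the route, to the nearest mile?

444 mi

Leg distances:
A→B: 100.7 mi  (cumulative 100.7 mi)
B→C: 152.8 mi  (cumulative 253.5 mi)
C→D: 190.5 mi  (cumulative 444.0 mi)
Total route length ≈ 444 mi.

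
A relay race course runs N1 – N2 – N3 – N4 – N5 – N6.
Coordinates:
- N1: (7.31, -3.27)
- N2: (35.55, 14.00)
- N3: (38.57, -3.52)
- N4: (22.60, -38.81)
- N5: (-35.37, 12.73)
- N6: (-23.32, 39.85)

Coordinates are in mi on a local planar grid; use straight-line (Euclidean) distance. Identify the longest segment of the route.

Leg distances:
N1→N2: 33.1 mi
N2→N3: 17.8 mi
N3→N4: 38.7 mi
N4→N5: 77.6 mi
N5→N6: 29.7 mi
The longest leg is N4–N5 at 77.6 mi.

N4–N5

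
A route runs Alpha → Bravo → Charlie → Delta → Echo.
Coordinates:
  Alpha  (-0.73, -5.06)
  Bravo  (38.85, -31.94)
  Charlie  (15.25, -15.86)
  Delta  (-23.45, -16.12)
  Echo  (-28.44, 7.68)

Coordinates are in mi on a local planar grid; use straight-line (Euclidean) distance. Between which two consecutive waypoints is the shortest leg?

Delta–Echo

Leg distances:
Alpha→Bravo: 47.8 mi
Bravo→Charlie: 28.6 mi
Charlie→Delta: 38.7 mi
Delta→Echo: 24.3 mi
The shortest leg is Delta–Echo at 24.3 mi.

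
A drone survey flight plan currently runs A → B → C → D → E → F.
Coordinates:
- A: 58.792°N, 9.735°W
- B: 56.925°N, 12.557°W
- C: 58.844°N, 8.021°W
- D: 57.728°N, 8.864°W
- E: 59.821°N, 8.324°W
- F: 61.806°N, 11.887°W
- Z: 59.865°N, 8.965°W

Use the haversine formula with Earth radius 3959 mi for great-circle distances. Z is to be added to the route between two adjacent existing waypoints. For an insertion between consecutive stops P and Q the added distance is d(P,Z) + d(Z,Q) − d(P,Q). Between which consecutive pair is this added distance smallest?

Added distance for inserting Z between each consecutive pair:
A–B: 154.6 mi
B–C: 106.3 mi
C–D: 142.7 mi
D–E: 24.3 mi
E–F: 6.5 mi
Smallest added distance is 6.5 mi, inserting between E and F.

between E and F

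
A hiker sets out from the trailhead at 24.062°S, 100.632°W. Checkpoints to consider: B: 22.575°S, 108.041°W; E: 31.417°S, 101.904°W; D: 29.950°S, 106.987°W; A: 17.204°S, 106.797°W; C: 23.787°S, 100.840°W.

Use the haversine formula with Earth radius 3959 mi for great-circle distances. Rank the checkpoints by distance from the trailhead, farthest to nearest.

A, D, E, B, C

Distance from the trailhead at 24.062°S, 100.632°W to each:
A 17.204°S, 106.797°W: 619.0 mi
D 29.950°S, 106.987°W: 564.2 mi
E 31.417°S, 101.904°W: 514.1 mi
B 22.575°S, 108.041°W: 481.2 mi
C 23.787°S, 100.840°W: 23.1 mi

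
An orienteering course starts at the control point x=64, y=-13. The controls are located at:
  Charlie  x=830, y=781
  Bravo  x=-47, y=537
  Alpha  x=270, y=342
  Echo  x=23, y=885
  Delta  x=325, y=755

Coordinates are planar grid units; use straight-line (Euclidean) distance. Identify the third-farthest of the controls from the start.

Delta

Distance to each, sorted:
Charlie: 1103.3
Echo: 898.9
Delta: 811.1
Bravo: 561.1
Alpha: 410.4
The third-farthest is Delta at 811.1.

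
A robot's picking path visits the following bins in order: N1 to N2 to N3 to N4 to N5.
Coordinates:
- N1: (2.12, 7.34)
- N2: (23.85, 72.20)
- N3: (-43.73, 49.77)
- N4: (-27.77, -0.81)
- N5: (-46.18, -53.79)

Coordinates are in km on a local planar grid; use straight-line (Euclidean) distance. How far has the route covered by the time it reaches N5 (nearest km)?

Leg distances:
N1→N2: 68.4 km  (cumulative 68.4 km)
N2→N3: 71.2 km  (cumulative 139.6 km)
N3→N4: 53.0 km  (cumulative 192.6 km)
N4→N5: 56.1 km  (cumulative 248.7 km)
Cumulative distance at N5 ≈ 249 km.

249 km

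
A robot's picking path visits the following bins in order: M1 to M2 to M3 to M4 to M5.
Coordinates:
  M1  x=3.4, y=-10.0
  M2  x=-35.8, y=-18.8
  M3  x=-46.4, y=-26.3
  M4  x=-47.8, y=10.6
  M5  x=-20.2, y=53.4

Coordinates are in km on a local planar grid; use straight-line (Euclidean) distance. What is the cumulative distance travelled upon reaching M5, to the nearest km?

141 km

Leg distances:
M1→M2: 40.2 km  (cumulative 40.2 km)
M2→M3: 13.0 km  (cumulative 53.2 km)
M3→M4: 36.9 km  (cumulative 90.1 km)
M4→M5: 50.9 km  (cumulative 141.0 km)
Cumulative distance at M5 ≈ 141 km.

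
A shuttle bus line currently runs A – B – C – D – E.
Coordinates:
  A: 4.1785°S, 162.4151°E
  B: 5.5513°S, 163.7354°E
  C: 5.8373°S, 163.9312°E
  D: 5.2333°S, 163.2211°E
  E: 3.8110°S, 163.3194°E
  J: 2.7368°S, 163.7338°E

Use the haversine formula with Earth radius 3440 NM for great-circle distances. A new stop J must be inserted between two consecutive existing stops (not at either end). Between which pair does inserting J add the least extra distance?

Added distance for inserting J between each consecutive pair:
A–B: 172.0 NM
B–C: 334.7 NM
C–D: 283.7 NM
D–E: 136.5 NM
Smallest added distance is 136.5 NM, inserting between D and E.

between D and E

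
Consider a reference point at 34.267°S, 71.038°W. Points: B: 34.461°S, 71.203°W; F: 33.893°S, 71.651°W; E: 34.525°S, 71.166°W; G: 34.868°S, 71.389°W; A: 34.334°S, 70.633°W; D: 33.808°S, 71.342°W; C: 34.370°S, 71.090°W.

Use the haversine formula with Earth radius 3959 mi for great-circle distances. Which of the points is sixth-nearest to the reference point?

F

Distances from the reference point (34.267°S, 71.038°W):
C: 7.7 mi
B: 16.4 mi
E: 19.3 mi
A: 23.6 mi
D: 36.2 mi
F: 43.6 mi
G: 46.1 mi
The sixth-nearest is F at 43.6 mi.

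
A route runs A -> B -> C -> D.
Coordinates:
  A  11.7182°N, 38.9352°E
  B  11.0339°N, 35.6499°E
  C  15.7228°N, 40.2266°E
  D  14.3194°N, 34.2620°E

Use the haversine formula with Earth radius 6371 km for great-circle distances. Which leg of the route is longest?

Leg distances:
A→B: 366.1 km
B→C: 718.9 km
C→D: 659.3 km
The longest leg is B–C at 718.9 km.

B–C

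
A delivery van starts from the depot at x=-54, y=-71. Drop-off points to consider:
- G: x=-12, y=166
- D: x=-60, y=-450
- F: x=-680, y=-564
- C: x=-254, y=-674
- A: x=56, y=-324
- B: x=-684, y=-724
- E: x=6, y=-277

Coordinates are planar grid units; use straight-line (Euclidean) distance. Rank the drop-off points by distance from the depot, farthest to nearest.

Distance from the depot at x=-54, y=-71 to each:
B x=-684, y=-724: 907.4
F x=-680, y=-564: 796.8
C x=-254, y=-674: 635.3
D x=-60, y=-450: 379.0
A x=56, y=-324: 275.9
G x=-12, y=166: 240.7
E x=6, y=-277: 214.6

B, F, C, D, A, G, E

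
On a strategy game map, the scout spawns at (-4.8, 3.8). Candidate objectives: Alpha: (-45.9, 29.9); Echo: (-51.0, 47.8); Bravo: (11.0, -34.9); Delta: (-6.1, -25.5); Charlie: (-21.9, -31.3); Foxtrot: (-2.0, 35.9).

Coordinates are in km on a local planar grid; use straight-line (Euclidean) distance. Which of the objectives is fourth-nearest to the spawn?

Distances from the spawn ((-4.8, 3.8)):
Delta: 29.3 km
Foxtrot: 32.2 km
Charlie: 39.0 km
Bravo: 41.8 km
Alpha: 48.7 km
Echo: 63.8 km
The fourth-nearest is Bravo at 41.8 km.

Bravo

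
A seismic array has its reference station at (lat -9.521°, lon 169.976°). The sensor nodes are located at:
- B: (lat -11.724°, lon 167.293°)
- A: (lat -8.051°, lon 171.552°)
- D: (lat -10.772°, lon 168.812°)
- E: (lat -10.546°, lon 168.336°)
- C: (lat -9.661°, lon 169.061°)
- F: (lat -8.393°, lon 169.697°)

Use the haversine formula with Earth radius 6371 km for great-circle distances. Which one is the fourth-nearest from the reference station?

E

Distances from the reference station ((lat -9.521°, lon 169.976°)):
C: 101.5 km
F: 129.1 km
D: 188.6 km
E: 212.7 km
A: 238.1 km
B: 382.1 km
The fourth-nearest is E at 212.7 km.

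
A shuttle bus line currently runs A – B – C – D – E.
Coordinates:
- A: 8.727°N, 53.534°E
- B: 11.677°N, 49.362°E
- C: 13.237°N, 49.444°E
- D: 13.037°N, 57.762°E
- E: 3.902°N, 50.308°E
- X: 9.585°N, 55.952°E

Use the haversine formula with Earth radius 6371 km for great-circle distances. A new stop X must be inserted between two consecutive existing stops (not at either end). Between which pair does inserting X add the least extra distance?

Added distance for inserting X between each consecutive pair:
A–B: 476.7 km
B–C: 1400.3 km
C–D: 347.9 km
D–E: 14.2 km
Smallest added distance is 14.2 km, inserting between D and E.

between D and E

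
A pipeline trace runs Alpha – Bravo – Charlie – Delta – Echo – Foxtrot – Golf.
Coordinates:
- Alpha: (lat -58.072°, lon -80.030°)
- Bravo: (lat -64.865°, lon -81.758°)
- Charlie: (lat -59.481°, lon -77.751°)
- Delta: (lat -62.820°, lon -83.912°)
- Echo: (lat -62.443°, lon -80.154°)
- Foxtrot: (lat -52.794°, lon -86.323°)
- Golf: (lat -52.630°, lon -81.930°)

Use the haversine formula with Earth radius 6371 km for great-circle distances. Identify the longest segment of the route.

Echo–Foxtrot

Leg distances:
Alpha→Bravo: 760.8 km
Bravo→Charlie: 633.5 km
Charlie→Delta: 496.7 km
Delta→Echo: 196.6 km
Echo→Foxtrot: 1132.8 km
Foxtrot→Golf: 296.4 km
The longest leg is Echo–Foxtrot at 1132.8 km.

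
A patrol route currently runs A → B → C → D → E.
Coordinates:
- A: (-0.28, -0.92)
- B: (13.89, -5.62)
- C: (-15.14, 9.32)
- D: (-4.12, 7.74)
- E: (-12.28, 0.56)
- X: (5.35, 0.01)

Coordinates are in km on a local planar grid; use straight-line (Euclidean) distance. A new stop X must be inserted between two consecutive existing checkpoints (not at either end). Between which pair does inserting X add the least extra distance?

between B and C

Added distance for inserting X between each consecutive pair:
A–B: 1.0 km
B–C: 0.1 km
C–D: 23.6 km
D–E: 19.0 km
Smallest added distance is 0.1 km, inserting between B and C.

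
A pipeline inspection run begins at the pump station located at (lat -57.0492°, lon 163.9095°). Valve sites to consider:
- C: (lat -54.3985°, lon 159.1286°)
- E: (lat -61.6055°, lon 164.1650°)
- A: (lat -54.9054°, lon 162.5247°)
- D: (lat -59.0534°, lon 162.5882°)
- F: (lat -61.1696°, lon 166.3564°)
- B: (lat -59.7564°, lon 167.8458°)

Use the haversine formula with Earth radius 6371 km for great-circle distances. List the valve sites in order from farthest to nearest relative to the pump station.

E, F, C, B, A, D

Distances from the pump station:
E (lat -61.6055°, lon 164.1650°): 506.8 km
F (lat -61.1696°, lon 166.3564°): 478.9 km
C (lat -54.3985°, lon 159.1286°): 419.9 km
B (lat -59.7564°, lon 167.8458°): 378.3 km
A (lat -54.9054°, lon 162.5247°): 253.5 km
D (lat -59.0534°, lon 162.5882°): 236.0 km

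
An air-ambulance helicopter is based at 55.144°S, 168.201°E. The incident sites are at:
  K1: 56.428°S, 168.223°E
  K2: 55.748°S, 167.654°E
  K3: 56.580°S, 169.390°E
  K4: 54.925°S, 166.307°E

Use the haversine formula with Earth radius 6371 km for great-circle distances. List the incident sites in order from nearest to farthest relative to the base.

Computing each great-circle distance from 55.144°S, 168.201°E:
K2 55.748°S, 167.654°E: 75.5 km
K4 54.925°S, 166.307°E: 123.1 km
K1 56.428°S, 168.223°E: 142.8 km
K3 56.580°S, 169.390°E: 176.1 km

K2, K4, K1, K3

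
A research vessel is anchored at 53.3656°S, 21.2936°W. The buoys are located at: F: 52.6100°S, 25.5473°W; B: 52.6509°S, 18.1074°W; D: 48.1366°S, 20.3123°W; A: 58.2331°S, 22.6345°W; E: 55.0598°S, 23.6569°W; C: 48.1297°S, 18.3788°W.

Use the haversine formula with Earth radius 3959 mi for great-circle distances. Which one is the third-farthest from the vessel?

A

Distances from the vessel (53.3656°S, 21.2936°W):
C: 383.5 mi
D: 363.8 mi
A: 340.3 mi
F: 184.4 mi
E: 151.1 mi
B: 141.4 mi
The third-farthest is A at 340.3 mi.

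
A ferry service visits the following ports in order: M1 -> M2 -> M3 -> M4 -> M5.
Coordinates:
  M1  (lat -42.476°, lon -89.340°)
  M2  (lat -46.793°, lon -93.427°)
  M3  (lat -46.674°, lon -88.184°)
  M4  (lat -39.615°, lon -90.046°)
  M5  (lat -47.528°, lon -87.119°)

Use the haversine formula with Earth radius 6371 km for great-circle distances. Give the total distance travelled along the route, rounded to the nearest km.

Leg distances:
M1→M2: 578.6 km  (cumulative 578.6 km)
M2→M3: 399.7 km  (cumulative 978.3 km)
M3→M4: 799.3 km  (cumulative 1777.6 km)
M4→M5: 910.8 km  (cumulative 2688.4 km)
Total route length ≈ 2688 km.

2688 km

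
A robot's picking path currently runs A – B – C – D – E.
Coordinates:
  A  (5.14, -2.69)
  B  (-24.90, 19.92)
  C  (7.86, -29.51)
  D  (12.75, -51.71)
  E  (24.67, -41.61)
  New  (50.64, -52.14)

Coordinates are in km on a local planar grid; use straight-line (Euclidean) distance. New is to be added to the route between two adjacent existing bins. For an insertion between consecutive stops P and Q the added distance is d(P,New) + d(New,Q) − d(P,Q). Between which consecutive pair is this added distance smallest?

Added distance for inserting New between each consecutive pair:
A–B: 134.0 km
B–C: 93.5 km
C–D: 63.6 km
D–E: 50.3 km
Smallest added distance is 50.3 km, inserting between D and E.

between D and E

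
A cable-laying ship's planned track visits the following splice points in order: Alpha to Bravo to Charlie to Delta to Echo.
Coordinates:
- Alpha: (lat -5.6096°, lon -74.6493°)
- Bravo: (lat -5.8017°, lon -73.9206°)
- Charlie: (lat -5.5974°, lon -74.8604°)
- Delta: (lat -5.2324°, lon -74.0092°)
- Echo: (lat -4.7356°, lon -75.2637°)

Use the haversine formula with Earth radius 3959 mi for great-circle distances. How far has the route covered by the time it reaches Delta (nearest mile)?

182 mi

Leg distances:
Alpha→Bravo: 51.8 mi  (cumulative 51.8 mi)
Bravo→Charlie: 66.1 mi  (cumulative 118.0 mi)
Charlie→Delta: 63.8 mi  (cumulative 181.7 mi)
Cumulative distance at Delta ≈ 182 mi.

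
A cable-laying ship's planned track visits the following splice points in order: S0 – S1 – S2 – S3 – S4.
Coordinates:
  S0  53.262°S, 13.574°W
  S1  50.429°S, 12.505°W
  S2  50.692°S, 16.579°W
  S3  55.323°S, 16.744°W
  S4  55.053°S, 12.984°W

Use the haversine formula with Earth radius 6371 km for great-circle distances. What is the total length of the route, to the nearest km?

1368 km

Leg distances:
S0→S1: 323.5 km  (cumulative 323.5 km)
S1→S2: 289.2 km  (cumulative 612.7 km)
S2→S3: 515.1 km  (cumulative 1127.7 km)
S3→S4: 240.5 km  (cumulative 1368.3 km)
Total route length ≈ 1368 km.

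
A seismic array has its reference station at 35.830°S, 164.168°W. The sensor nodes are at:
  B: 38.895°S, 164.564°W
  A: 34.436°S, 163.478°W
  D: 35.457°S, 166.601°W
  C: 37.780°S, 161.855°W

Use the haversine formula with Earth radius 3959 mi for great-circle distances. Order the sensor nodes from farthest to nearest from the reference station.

B, C, D, A

Distances from the reference station:
B 38.895°S, 164.564°W: 212.9 mi
C 37.780°S, 161.855°W: 185.8 mi
D 35.457°S, 166.601°W: 139.0 mi
A 34.436°S, 163.478°W: 103.9 mi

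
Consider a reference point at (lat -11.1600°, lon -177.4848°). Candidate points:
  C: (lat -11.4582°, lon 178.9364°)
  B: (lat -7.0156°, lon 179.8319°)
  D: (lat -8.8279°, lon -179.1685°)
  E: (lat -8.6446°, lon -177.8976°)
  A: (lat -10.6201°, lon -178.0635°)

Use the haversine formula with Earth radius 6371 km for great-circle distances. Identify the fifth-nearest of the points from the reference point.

Distances from the reference point ((lat -11.1600°, lon -177.4848°)):
A: 87.2 km
E: 283.3 km
D: 318.2 km
C: 391.6 km
B: 546.9 km
The fifth-nearest is B at 546.9 km.

B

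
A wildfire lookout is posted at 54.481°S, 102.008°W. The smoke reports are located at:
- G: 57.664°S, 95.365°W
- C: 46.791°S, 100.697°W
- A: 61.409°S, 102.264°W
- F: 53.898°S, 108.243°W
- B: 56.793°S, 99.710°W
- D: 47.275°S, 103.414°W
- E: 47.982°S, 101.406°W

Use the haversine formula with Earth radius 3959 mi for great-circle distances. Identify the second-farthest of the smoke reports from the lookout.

Distance to each, sorted:
C: 534.4 mi
D: 501.6 mi
A: 478.8 mi
E: 449.8 mi
G: 337.4 mi
F: 255.2 mi
B: 183.2 mi
The second-farthest is D at 501.6 mi.

D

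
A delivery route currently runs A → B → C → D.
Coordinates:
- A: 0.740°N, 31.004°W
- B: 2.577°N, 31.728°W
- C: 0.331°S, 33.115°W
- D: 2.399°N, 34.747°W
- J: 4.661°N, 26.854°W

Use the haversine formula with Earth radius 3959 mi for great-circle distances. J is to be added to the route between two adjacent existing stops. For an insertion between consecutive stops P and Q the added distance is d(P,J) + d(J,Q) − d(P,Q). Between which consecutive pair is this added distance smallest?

Added distance for inserting J between each consecutive pair:
A–B: 623.4 mi
B–C: 696.0 mi
C–D: 899.5 mi
Smallest added distance is 623.4 mi, inserting between A and B.

between A and B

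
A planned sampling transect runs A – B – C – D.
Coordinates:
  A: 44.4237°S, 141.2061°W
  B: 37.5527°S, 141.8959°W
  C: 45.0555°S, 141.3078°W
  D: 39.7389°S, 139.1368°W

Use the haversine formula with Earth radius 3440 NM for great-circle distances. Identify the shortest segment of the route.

C–D

Leg distances:
A→B: 413.7 NM
B→C: 451.2 NM
C→D: 333.4 NM
The shortest leg is C–D at 333.4 NM.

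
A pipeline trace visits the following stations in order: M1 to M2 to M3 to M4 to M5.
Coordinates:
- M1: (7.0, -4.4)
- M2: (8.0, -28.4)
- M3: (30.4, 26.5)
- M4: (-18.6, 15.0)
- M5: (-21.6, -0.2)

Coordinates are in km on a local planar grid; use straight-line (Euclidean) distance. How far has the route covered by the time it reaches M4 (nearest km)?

Leg distances:
M1→M2: 24.0 km  (cumulative 24.0 km)
M2→M3: 59.3 km  (cumulative 83.3 km)
M3→M4: 50.3 km  (cumulative 133.6 km)
Cumulative distance at M4 ≈ 134 km.

134 km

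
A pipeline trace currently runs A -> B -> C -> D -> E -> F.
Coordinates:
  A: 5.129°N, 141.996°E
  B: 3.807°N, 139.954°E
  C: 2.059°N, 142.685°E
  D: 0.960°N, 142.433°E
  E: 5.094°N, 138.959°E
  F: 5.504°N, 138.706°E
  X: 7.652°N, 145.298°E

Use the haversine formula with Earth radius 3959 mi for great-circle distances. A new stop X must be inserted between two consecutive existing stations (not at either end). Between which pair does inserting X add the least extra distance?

Added distance for inserting X between each consecutive pair:
A–B: 571.6 mi
B–C: 655.8 mi
C–D: 851.1 mi
D–E: 599.6 mi
E–F: 912.7 mi
Smallest added distance is 571.6 mi, inserting between A and B.

between A and B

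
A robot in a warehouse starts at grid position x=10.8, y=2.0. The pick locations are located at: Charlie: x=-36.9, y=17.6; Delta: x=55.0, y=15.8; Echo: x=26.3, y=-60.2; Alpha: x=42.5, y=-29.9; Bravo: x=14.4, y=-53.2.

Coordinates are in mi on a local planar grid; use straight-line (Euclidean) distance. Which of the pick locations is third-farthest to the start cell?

Charlie

Distances from the start cell (x=10.8, y=2.0):
Echo: 64.1 mi
Bravo: 55.3 mi
Charlie: 50.2 mi
Delta: 46.3 mi
Alpha: 45.0 mi
The third-farthest is Charlie at 50.2 mi.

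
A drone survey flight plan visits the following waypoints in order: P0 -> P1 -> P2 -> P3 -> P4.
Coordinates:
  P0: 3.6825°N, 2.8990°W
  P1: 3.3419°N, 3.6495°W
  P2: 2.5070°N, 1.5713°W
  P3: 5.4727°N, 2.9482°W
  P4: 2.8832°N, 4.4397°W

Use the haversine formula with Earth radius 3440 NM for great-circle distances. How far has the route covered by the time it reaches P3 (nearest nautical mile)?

380 NM

Leg distances:
P0→P1: 49.4 NM  (cumulative 49.4 NM)
P1→P2: 134.3 NM  (cumulative 183.7 NM)
P2→P3: 196.2 NM  (cumulative 379.9 NM)
Cumulative distance at P3 ≈ 380 NM.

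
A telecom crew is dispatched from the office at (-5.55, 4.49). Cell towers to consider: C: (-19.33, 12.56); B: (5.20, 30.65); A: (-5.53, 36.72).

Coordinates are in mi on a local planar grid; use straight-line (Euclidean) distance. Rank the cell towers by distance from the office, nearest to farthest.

C, B, A

Computing each straight-line distance from (-5.55, 4.49):
C (-19.33, 12.56): 16.0 mi
B (5.20, 30.65): 28.3 mi
A (-5.53, 36.72): 32.2 mi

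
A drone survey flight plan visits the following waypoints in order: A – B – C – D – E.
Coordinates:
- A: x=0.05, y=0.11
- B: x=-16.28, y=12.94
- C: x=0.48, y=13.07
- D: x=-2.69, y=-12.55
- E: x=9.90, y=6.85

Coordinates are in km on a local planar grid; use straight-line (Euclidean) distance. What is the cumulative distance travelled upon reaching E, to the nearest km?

Leg distances:
A→B: 20.8 km  (cumulative 20.8 km)
B→C: 16.8 km  (cumulative 37.5 km)
C→D: 25.8 km  (cumulative 63.3 km)
D→E: 23.1 km  (cumulative 86.5 km)
Cumulative distance at E ≈ 86 km.

86 km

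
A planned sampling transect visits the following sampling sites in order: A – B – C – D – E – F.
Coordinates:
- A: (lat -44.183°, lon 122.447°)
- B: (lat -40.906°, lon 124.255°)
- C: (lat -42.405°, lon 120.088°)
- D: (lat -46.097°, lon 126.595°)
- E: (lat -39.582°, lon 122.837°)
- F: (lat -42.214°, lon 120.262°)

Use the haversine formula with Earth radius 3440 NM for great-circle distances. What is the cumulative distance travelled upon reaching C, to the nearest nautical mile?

420 NM

Leg distances:
A→B: 212.4 NM  (cumulative 212.4 NM)
B→C: 207.4 NM  (cumulative 419.8 NM)
Cumulative distance at C ≈ 420 NM.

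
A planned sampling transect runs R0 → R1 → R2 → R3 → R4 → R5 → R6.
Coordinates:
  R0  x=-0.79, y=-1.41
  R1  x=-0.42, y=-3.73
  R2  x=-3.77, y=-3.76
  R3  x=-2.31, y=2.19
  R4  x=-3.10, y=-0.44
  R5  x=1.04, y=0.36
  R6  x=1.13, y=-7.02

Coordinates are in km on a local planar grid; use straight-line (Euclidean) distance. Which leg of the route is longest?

R5–R6

Leg distances:
R0→R1: 2.3 km
R1→R2: 3.4 km
R2→R3: 6.1 km
R3→R4: 2.7 km
R4→R5: 4.2 km
R5→R6: 7.4 km
The longest leg is R5–R6 at 7.4 km.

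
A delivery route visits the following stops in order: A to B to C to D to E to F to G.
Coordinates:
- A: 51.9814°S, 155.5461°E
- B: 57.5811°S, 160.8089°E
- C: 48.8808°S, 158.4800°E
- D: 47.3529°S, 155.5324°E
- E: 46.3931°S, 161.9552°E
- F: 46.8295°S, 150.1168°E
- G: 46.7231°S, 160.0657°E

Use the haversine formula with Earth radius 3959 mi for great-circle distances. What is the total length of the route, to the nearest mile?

2564 mi

Leg distances:
A→B: 439.8 mi  (cumulative 439.8 mi)
B→C: 608.7 mi  (cumulative 1048.5 mi)
C→D: 172.1 mi  (cumulative 1220.7 mi)
D→E: 310.5 mi  (cumulative 1531.1 mi)
E→F: 562.2 mi  (cumulative 2093.3 mi)
F→G: 470.5 mi  (cumulative 2563.9 mi)
Total route length ≈ 2564 mi.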